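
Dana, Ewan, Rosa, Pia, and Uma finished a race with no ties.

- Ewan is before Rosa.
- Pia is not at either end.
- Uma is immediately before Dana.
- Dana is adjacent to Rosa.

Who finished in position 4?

With clues 1–3, Rosa is ruled out for place 4.
With clues 1–4, Ewan, Pia, and Uma are ruled out for place 4.
So place 4 is Dana.

Dana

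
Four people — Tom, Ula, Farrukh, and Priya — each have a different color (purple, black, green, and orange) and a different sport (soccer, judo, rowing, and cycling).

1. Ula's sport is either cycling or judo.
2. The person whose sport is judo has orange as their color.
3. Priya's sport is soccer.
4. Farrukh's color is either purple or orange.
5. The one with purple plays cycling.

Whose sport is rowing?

Clue 1 rules out Ula for the one with sport rowing.
With clues 1–3, Priya is impossible for the one with sport rowing.
With clues 1–5, Farrukh is impossible for the one with sport rowing.
That leaves Tom.

Tom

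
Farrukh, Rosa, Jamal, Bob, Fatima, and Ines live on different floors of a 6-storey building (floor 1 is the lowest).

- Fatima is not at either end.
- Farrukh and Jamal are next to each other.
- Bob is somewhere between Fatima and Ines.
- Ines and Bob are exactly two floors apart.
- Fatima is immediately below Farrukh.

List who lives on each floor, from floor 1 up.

Ines, Rosa, Bob, Fatima, Farrukh, Jamal

From clue 1: Fatima is in {2,3,4,5}.
From clues 1–3: Bob is in {2,3,4,5}.
From clues 1–4: Rosa is in {2,5}.
From clues 1–5: Ines → floor 1, Rosa → floor 2, Bob → floor 3, Fatima → floor 4, Farrukh → floor 5, Jamal → floor 6.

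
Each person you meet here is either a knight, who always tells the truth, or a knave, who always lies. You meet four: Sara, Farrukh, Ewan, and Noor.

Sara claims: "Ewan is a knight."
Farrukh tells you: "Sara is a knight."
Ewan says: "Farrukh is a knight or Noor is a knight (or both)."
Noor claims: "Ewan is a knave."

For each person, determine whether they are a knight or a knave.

Consider Sara. Suppose Sara is a knave.
Then no assignment of the remaining roles makes every statement match its speaker's type — contradiction.
So Sara is a knight.
With that fixed, Farrukh's statement is true, so Farrukh is a knight.
With that fixed, Ewan's statement is true, so Ewan is a knight.
With that fixed, Noor's statement is false, so Noor is a knave.

Sara: knight, Farrukh: knight, Ewan: knight, Noor: knave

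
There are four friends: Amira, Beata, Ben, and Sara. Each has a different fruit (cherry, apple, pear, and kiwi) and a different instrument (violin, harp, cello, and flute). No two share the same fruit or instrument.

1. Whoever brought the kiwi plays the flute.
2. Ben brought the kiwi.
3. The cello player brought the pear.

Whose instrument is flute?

Ben

With clues 1–2, Amira, Beata, and Sara are impossible for the one with instrument flute.
That leaves Ben.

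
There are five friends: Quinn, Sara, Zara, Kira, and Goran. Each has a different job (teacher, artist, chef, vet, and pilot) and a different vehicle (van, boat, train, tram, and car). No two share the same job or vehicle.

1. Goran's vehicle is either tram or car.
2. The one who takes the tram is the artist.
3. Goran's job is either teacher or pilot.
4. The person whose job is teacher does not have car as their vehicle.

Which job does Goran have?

With clues 1–3, artist, chef, and vet are impossible for Goran's job.
With clues 1–4, teacher is impossible for Goran's job.
That leaves pilot.

pilot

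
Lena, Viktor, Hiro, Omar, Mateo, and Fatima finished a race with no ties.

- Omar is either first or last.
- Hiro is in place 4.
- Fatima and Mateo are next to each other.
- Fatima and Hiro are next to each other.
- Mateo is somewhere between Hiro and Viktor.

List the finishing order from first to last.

Viktor, Mateo, Fatima, Hiro, Lena, Omar

From clue 1: Omar is in {1,6}.
From clues 1–2: Hiro → place 4.
From clues 1–3: Omar is in {1,6}.
From clues 1–5: Viktor → place 1, Mateo → place 2, Fatima → place 3, Lena → place 5, Omar → place 6.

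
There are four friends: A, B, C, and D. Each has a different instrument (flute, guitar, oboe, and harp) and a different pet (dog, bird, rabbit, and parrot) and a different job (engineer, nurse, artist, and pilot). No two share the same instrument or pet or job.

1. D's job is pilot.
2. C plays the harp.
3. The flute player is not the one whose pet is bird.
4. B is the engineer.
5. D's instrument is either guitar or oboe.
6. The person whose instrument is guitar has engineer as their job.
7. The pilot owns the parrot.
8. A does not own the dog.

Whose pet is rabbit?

With clues 1–7, D is impossible for the one with pet rabbit.
With clues 1–8, B and C are impossible for the one with pet rabbit.
That leaves A.

A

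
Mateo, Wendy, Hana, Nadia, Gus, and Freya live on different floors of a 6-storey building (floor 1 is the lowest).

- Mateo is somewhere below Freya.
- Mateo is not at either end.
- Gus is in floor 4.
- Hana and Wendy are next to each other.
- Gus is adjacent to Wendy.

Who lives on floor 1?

Nadia

With clue 1, Freya is ruled out for floor 1.
With clues 1–2, Mateo is ruled out for floor 1.
With clues 1–3, Gus is ruled out for floor 1.
With clues 1–5, Hana and Wendy are ruled out for floor 1.
So floor 1 is Nadia.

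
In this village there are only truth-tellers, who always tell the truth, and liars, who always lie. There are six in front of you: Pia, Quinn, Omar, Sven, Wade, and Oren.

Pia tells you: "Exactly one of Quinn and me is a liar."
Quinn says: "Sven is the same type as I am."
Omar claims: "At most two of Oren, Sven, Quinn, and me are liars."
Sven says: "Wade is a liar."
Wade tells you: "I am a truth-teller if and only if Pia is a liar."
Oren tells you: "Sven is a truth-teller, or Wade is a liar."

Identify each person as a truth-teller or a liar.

Consider Pia. Suppose Pia is a truth-teller.
Then whichever role Wade has, Wade's statement has the wrong truth value — contradiction.
So Pia is a liar.
Consider Quinn. Suppose Quinn is a truth-teller.
Then Pia's statement comes out true, contradicting Pia being a liar.
So Quinn is a liar.
Consider Omar. Suppose Omar is a liar.
Then no assignment of the remaining roles makes every statement match its speaker's type — contradiction.
So Omar is a truth-teller.
Consider Sven. Suppose Sven is a liar.
Then Quinn's statement comes out true, contradicting Quinn being a liar.
So Sven is a truth-teller.
With that fixed, Oren's statement is true, so Oren is a truth-teller.
Consider Wade. Suppose Wade is a truth-teller.
Then Sven's statement comes out false, contradicting Sven being a truth-teller.
So Wade is a liar.

Pia: liar, Quinn: liar, Omar: truth-teller, Sven: truth-teller, Wade: liar, Oren: truth-teller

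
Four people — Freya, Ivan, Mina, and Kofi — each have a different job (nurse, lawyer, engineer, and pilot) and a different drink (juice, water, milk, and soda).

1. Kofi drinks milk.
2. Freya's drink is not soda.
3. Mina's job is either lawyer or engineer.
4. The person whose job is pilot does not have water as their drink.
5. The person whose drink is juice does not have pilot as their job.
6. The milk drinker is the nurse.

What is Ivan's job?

With clues 1–6, engineer, lawyer, and nurse are impossible for Ivan's job.
That leaves pilot.

pilot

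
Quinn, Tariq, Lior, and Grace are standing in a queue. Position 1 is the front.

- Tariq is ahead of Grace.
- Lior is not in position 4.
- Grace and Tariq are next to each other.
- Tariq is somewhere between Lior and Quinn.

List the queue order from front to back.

Lior, Tariq, Grace, Quinn

From clue 1: Tariq is in {1,2,3}.
From clues 1–3: Quinn is in {1,2,4}.
From clues 1–4: Lior → position 1, Tariq → position 2, Grace → position 3, Quinn → position 4.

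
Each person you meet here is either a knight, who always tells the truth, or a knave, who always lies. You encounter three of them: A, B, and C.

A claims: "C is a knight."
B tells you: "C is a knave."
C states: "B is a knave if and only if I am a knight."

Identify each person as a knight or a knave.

A: knight, B: knave, C: knight

Consider A. Suppose A is a knave.
Then no assignment of the remaining roles makes every statement match its speaker's type — contradiction.
So A is a knight.
Consider B. Suppose B is a knight.
Then whichever role C has, C's statement has the wrong truth value — contradiction.
So B is a knave.
Consider C. Suppose C is a knave.
Then A's statement comes out false, contradicting A being a knight.
So C is a knight.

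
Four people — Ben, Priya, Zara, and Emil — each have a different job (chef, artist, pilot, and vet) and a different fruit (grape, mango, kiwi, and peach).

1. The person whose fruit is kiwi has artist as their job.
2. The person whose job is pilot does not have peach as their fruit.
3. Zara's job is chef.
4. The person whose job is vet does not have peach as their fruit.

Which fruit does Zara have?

peach

With clues 1–3, kiwi is impossible for Zara's fruit.
With clues 1–4, grape and mango are impossible for Zara's fruit.
That leaves peach.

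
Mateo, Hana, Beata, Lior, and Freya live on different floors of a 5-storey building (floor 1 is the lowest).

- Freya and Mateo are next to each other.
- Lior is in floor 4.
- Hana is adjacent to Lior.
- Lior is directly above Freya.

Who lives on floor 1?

Beata

With clues 1–2, Lior is ruled out for floor 1.
With clues 1–3, Hana is ruled out for floor 1.
With clues 1–4, Freya and Mateo are ruled out for floor 1.
So floor 1 is Beata.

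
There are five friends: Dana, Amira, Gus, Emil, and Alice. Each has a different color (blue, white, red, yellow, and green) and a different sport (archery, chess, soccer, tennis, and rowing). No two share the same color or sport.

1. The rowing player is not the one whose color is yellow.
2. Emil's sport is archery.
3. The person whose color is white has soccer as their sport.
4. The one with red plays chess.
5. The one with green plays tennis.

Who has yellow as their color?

With clues 1–5, Alice, Amira, Dana, and Gus are impossible for the one with color yellow.
That leaves Emil.

Emil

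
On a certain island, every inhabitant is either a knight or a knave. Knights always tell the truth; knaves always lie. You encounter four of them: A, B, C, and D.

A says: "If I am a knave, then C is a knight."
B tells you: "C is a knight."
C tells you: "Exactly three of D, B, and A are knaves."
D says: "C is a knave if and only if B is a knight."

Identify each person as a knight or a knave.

A: knight, B: knave, C: knave, D: knave

Consider A. Suppose A is a knave.
Then no assignment of the remaining roles makes every statement match its speaker's type — contradiction.
So A is a knight.
With that fixed, C's statement is false, so C is a knave.
With that fixed, B's statement is false, so B is a knave.
With that fixed, D's statement is false, so D is a knave.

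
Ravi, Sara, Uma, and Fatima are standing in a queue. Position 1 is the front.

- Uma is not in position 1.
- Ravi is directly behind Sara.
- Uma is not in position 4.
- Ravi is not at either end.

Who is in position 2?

Ravi

With clues 1–2, Fatima is ruled out for position 2.
With clues 1–3, Sara is ruled out for position 2.
With clues 1–4, Uma is ruled out for position 2.
So position 2 is Ravi.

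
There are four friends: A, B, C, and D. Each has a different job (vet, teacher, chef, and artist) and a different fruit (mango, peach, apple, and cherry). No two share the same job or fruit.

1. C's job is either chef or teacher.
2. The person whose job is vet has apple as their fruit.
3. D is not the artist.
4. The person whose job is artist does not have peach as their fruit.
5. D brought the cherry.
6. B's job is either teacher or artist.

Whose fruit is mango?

With clues 1–5, C and D are impossible for the one with fruit mango.
With clues 1–6, A is impossible for the one with fruit mango.
That leaves B.

B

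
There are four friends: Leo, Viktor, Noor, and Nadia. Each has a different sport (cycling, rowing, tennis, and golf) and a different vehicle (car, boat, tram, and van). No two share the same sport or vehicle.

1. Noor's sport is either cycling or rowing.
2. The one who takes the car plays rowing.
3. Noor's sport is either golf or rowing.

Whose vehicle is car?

Noor

With clues 1–3, Leo, Nadia, and Viktor are impossible for the one with vehicle car.
That leaves Noor.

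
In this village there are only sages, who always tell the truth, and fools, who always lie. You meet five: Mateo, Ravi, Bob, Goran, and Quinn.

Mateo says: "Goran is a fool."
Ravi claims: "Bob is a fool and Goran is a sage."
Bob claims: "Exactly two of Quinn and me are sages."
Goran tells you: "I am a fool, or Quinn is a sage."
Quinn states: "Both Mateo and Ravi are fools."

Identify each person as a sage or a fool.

Consider Mateo. Suppose Mateo is a sage.
Then no assignment of the remaining roles makes every statement match its speaker's type — contradiction.
So Mateo is a fool.
Consider Ravi. Suppose Ravi is a sage.
Then no assignment of the remaining roles makes every statement match its speaker's type — contradiction.
So Ravi is a fool.
With that fixed, Quinn's statement is true, so Quinn is a sage.
With that fixed, Goran's statement is true, so Goran is a sage.
Consider Bob. Suppose Bob is a fool.
Then Ravi's statement comes out true, contradicting Ravi being a fool.
So Bob is a sage.

Mateo: fool, Ravi: fool, Bob: sage, Goran: sage, Quinn: sage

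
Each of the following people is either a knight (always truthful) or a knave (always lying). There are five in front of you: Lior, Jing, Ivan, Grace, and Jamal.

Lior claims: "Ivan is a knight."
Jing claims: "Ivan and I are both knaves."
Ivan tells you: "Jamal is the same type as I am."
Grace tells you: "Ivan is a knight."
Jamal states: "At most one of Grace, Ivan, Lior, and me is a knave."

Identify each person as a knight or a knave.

Lior: knight, Jing: knave, Ivan: knight, Grace: knight, Jamal: knight

Consider Lior. Suppose Lior is a knave.
Then no assignment of the remaining roles makes every statement match its speaker's type — contradiction.
So Lior is a knight.
Consider Jing. Suppose Jing is a knight.
Then Jing's own statement would have to be true, but it can't be — contradiction.
So Jing is a knave.
Consider Ivan. Suppose Ivan is a knave.
Then Lior's statement comes out false, contradicting Lior being a knight.
So Ivan is a knight.
With that fixed, Grace's statement is true, so Grace is a knight.
With that fixed, Jamal's statement is true, so Jamal is a knight.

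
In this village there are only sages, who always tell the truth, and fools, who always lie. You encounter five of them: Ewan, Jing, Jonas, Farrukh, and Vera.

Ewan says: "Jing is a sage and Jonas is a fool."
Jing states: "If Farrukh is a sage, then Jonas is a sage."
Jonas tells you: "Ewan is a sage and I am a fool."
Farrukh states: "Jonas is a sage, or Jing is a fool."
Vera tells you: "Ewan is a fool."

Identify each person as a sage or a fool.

Ewan: fool, Jing: fool, Jonas: fool, Farrukh: sage, Vera: sage

Consider Ewan. Suppose Ewan is a sage.
Then whichever role Jonas has, Jonas's statement has the wrong truth value — contradiction.
So Ewan is a fool.
With that fixed, Jonas's statement is false, so Jonas is a fool.
With that fixed, Vera's statement is true, so Vera is a sage.
Consider Jing. Suppose Jing is a sage.
Then Ewan's statement comes out true, contradicting Ewan being a fool.
So Jing is a fool.
With that fixed, Farrukh's statement is true, so Farrukh is a sage.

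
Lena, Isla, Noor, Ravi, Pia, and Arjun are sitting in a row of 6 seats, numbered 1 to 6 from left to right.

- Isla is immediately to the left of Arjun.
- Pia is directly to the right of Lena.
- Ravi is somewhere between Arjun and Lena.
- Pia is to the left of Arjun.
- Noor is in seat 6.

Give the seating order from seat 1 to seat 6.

Lena, Pia, Ravi, Isla, Arjun, Noor

From clue 1: Isla is in {1,2,3,4,5}.
From clues 1–2: Lena is in {1,2,3,4,5}.
From clues 1–3: Ravi is in {3,4}.
From clues 1–4: Lena is in {1,2}.
From clues 1–5: Lena → seat 1, Pia → seat 2, Ravi → seat 3, Isla → seat 4, Arjun → seat 5, Noor → seat 6.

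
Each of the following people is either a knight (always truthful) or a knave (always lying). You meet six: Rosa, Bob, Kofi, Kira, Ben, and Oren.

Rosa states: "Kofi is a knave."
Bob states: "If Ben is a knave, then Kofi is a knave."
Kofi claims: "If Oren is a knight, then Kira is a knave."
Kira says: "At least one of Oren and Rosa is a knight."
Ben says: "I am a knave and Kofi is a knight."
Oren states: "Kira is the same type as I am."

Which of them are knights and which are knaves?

Rosa: knight, Bob: knight, Kofi: knave, Kira: knight, Ben: knave, Oren: knight

Consider Rosa. Suppose Rosa is a knave.
Then no assignment of the remaining roles makes every statement match its speaker's type — contradiction.
So Rosa is a knight.
With that fixed, Kira's statement is true, so Kira is a knight.
Consider Bob. Suppose Bob is a knave.
Then no assignment of the remaining roles makes every statement match its speaker's type — contradiction.
So Bob is a knight.
Consider Kofi. Suppose Kofi is a knight.
Then Rosa's statement comes out false, contradicting Rosa being a knight.
So Kofi is a knave.
With that fixed, Ben's statement is false, so Ben is a knave.
Consider Oren. Suppose Oren is a knave.
Then Kofi's statement comes out true, contradicting Kofi being a knave.
So Oren is a knight.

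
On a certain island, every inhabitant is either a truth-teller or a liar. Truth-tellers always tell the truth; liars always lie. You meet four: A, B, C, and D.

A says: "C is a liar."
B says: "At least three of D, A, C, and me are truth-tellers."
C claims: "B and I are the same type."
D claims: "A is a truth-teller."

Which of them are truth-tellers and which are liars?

Consider A. Suppose A is a liar.
Then no assignment of the remaining roles makes every statement match its speaker's type — contradiction.
So A is a truth-teller.
With that fixed, D's statement is true, so D is a truth-teller.
Consider B. Suppose B is a liar.
Then whichever role C has, C's statement has the wrong truth value — contradiction.
So B is a truth-teller.
Consider C. Suppose C is a truth-teller.
Then A's statement comes out false, contradicting A being a truth-teller.
So C is a liar.

A: truth-teller, B: truth-teller, C: liar, D: truth-teller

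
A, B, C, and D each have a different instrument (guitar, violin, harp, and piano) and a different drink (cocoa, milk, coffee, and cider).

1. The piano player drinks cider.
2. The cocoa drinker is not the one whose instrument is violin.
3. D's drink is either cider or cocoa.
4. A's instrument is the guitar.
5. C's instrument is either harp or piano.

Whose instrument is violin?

B

With clues 1–3, D is impossible for the one with instrument violin.
With clues 1–4, A is impossible for the one with instrument violin.
With clues 1–5, C is impossible for the one with instrument violin.
That leaves B.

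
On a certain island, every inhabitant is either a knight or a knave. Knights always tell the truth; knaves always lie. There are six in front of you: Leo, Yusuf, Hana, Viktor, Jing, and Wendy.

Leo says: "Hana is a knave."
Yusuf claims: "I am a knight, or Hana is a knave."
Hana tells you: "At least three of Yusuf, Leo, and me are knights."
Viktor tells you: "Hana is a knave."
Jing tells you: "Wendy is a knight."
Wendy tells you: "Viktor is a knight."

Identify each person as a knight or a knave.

Leo: knight, Yusuf: knight, Hana: knave, Viktor: knight, Jing: knight, Wendy: knight

Consider Leo. Suppose Leo is a knave.
Then no assignment of the remaining roles makes every statement match its speaker's type — contradiction.
So Leo is a knight.
Consider Yusuf. Suppose Yusuf is a knave.
Then no assignment of the remaining roles makes every statement match its speaker's type — contradiction.
So Yusuf is a knight.
Consider Hana. Suppose Hana is a knight.
Then Leo's statement comes out false, contradicting Leo being a knight.
So Hana is a knave.
With that fixed, Viktor's statement is true, so Viktor is a knight.
With that fixed, Wendy's statement is true, so Wendy is a knight.
With that fixed, Jing's statement is true, so Jing is a knight.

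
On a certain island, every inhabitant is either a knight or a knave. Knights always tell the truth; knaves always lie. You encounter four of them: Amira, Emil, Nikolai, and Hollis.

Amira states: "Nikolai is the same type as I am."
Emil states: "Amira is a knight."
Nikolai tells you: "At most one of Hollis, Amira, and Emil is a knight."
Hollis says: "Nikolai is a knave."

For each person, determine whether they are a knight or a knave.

Consider Amira. Suppose Amira is a knight.
Then no assignment of the remaining roles makes every statement match its speaker's type — contradiction.
So Amira is a knave.
With that fixed, Emil's statement is false, so Emil is a knave.
With that fixed, Nikolai's statement is true, so Nikolai is a knight.
With that fixed, Hollis's statement is false, so Hollis is a knave.

Amira: knave, Emil: knave, Nikolai: knight, Hollis: knave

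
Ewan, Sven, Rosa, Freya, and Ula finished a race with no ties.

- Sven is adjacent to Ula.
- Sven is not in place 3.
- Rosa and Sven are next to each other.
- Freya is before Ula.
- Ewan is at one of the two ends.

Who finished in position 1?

With clues 1–3, Sven is ruled out for place 1.
With clues 1–4, Rosa and Ula are ruled out for place 1.
With clues 1–5, Freya is ruled out for place 1.
So place 1 is Ewan.

Ewan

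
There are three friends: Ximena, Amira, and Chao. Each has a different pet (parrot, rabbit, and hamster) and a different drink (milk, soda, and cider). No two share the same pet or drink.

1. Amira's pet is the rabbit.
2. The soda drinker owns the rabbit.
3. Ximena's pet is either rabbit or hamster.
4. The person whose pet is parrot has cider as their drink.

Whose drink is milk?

Ximena

With clues 1–2, Amira is impossible for the one with drink milk.
With clues 1–4, Chao is impossible for the one with drink milk.
That leaves Ximena.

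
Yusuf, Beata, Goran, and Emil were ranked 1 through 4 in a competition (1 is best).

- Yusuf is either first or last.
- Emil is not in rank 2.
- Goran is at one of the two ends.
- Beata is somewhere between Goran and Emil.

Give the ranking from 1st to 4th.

Goran, Beata, Emil, Yusuf

From clue 1: Yusuf is in {1,4}.
From clues 1–3: Beata → rank 2, Emil → rank 3.
From clues 1–4: Goran → rank 1, Yusuf → rank 4.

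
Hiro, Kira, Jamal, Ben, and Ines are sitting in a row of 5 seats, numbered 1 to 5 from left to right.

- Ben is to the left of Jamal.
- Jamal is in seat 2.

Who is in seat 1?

Ben

With clue 1, Jamal is ruled out for seat 1.
With clues 1–2, Hiro, Ines, and Kira are ruled out for seat 1.
So seat 1 is Ben.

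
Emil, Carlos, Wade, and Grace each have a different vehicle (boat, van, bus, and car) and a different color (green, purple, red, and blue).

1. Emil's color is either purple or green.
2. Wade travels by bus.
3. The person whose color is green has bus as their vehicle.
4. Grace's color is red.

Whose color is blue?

Clue 1 rules out Emil for the one with color blue.
With clues 1–3, Wade is impossible for the one with color blue.
With clues 1–4, Grace is impossible for the one with color blue.
That leaves Carlos.

Carlos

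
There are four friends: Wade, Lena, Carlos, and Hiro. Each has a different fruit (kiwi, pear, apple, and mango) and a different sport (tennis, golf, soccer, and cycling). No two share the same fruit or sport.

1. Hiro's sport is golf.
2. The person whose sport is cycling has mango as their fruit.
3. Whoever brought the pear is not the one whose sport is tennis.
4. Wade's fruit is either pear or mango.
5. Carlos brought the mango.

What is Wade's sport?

soccer

Clue 1 rules out golf for Wade's sport.
With clues 1–4, tennis is impossible for Wade's sport.
With clues 1–5, cycling is impossible for Wade's sport.
That leaves soccer.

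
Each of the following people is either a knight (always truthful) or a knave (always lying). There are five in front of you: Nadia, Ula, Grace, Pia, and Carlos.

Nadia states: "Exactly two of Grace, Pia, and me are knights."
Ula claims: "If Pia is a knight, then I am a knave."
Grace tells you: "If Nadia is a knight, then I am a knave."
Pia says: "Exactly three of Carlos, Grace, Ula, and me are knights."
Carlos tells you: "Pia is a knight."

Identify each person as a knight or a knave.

Consider Nadia. Suppose Nadia is a knight.
Then whichever role Grace has, Grace's statement has the wrong truth value — contradiction.
So Nadia is a knave.
With that fixed, Grace's statement is true, so Grace is a knight.
Consider Ula. Suppose Ula is a knave.
Then Ula's own statement would have to be false, but it can't be — contradiction.
So Ula is a knight.
Consider Pia. Suppose Pia is a knight.
Then Nadia's statement comes out true, contradicting Nadia being a knave.
So Pia is a knave.
With that fixed, Carlos's statement is false, so Carlos is a knave.

Nadia: knave, Ula: knight, Grace: knight, Pia: knave, Carlos: knave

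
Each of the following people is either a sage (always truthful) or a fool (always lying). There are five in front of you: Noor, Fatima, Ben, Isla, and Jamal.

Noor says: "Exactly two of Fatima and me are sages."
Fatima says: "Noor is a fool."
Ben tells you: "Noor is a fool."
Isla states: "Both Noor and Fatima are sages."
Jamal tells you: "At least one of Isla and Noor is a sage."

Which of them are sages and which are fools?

Noor: fool, Fatima: sage, Ben: sage, Isla: fool, Jamal: fool

Consider Noor. Suppose Noor is a sage.
Then no assignment of the remaining roles makes every statement match its speaker's type — contradiction.
So Noor is a fool.
With that fixed, Fatima's statement is true, so Fatima is a sage.
With that fixed, Ben's statement is true, so Ben is a sage.
With that fixed, Isla's statement is false, so Isla is a fool.
With that fixed, Jamal's statement is false, so Jamal is a fool.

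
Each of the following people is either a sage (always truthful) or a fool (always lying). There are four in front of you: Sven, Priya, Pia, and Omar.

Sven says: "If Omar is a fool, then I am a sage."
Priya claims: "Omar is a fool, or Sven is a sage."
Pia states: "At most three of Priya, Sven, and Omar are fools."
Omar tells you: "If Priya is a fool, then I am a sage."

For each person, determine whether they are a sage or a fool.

Sven: sage, Priya: sage, Pia: sage, Omar: sage

Regardless of anyone's role, Pia's statement is true, so Pia is a sage.
Consider Sven. Suppose Sven is a fool.
Then no assignment of the remaining roles makes every statement match its speaker's type — contradiction.
So Sven is a sage.
With that fixed, Priya's statement is true, so Priya is a sage.
With that fixed, Omar's statement is true, so Omar is a sage.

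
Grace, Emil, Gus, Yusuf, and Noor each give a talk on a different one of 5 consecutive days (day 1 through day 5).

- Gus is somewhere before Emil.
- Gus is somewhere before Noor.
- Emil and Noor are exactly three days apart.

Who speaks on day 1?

With clue 1, Emil is ruled out for day 1.
With clues 1–2, Noor is ruled out for day 1.
With clues 1–3, Grace and Yusuf are ruled out for day 1.
So day 1 is Gus.

Gus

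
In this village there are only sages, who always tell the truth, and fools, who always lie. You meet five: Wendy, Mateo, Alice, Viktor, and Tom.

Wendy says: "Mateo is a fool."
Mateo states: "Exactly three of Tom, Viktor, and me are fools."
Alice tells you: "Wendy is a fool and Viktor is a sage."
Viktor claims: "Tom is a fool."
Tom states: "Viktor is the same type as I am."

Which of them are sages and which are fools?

Wendy: sage, Mateo: fool, Alice: fool, Viktor: sage, Tom: fool

Consider Wendy. Suppose Wendy is a fool.
Then no assignment of the remaining roles makes every statement match its speaker's type — contradiction.
So Wendy is a sage.
With that fixed, Alice's statement is false, so Alice is a fool.
Consider Mateo. Suppose Mateo is a sage.
Then Wendy's statement comes out false, contradicting Wendy being a sage.
So Mateo is a fool.
Consider Viktor. Suppose Viktor is a fool.
Then whichever role Tom has, Tom's statement has the wrong truth value — contradiction.
So Viktor is a sage.
Consider Tom. Suppose Tom is a sage.
Then Viktor's statement comes out false, contradicting Viktor being a sage.
So Tom is a fool.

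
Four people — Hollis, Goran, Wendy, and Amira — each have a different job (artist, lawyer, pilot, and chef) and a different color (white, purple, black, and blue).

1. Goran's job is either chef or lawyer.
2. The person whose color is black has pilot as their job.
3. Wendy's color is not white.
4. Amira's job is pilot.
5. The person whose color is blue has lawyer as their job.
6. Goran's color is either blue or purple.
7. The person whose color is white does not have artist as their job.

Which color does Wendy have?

With clues 1–3, white is impossible for Wendy's color.
With clues 1–4, black is impossible for Wendy's color.
With clues 1–7, blue is impossible for Wendy's color.
That leaves purple.

purple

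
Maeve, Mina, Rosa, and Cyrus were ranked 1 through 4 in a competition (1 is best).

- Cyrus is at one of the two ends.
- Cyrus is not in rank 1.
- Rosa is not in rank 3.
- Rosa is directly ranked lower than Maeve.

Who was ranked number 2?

Rosa

With clue 1, Cyrus is ruled out for rank 2.
With clues 1–4, Maeve and Mina are ruled out for rank 2.
So rank 2 is Rosa.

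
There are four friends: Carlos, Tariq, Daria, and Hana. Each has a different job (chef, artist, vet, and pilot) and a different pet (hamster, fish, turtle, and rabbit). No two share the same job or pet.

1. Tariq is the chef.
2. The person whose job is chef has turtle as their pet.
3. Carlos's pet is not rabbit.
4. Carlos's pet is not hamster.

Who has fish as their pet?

Carlos

With clues 1–2, Tariq is impossible for the one with pet fish.
With clues 1–4, Daria and Hana are impossible for the one with pet fish.
That leaves Carlos.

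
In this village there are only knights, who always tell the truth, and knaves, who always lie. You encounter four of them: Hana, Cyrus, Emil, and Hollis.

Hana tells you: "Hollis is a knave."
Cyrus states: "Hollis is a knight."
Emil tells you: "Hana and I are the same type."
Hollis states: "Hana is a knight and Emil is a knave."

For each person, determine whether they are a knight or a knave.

Hana: knight, Cyrus: knave, Emil: knight, Hollis: knave

Consider Hana. Suppose Hana is a knave.
Then whichever role Emil has, Emil's statement has the wrong truth value — contradiction.
So Hana is a knight.
Consider Cyrus. Suppose Cyrus is a knight.
Then no assignment of the remaining roles makes every statement match its speaker's type — contradiction.
So Cyrus is a knave.
Consider Emil. Suppose Emil is a knave.
Then no assignment of the remaining roles makes every statement match its speaker's type — contradiction.
So Emil is a knight.
With that fixed, Hollis's statement is false, so Hollis is a knave.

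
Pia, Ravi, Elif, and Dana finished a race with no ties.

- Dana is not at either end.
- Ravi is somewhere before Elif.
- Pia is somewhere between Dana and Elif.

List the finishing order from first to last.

From clue 1: Dana is in {2,3}.
From clues 1–3: Ravi → place 1, Dana → place 2, Pia → place 3, Elif → place 4.

Ravi, Dana, Pia, Elif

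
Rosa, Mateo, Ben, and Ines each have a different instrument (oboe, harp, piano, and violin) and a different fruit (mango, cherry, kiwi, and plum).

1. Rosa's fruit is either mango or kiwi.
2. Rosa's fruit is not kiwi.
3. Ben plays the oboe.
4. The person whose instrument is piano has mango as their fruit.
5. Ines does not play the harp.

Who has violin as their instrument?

With clues 1–3, Ben is impossible for the one with instrument violin.
With clues 1–4, Rosa is impossible for the one with instrument violin.
With clues 1–5, Mateo is impossible for the one with instrument violin.
That leaves Ines.

Ines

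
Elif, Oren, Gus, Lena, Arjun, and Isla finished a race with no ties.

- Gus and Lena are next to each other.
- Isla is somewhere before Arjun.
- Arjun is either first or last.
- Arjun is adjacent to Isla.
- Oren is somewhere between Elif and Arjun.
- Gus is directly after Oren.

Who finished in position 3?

Gus

With clues 1–3, Arjun is ruled out for place 3.
With clues 1–4, Isla is ruled out for place 3.
With clues 1–5, Oren is ruled out for place 3.
With clues 1–6, Elif and Lena are ruled out for place 3.
So place 3 is Gus.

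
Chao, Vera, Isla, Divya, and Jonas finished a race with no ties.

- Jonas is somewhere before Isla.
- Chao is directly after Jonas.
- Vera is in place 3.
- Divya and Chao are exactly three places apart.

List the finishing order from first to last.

Jonas, Chao, Vera, Isla, Divya

From clue 1: Isla is in {2,3,4,5}.
From clues 1–2: Chao is in {2,3,4}.
From clues 1–3: Jonas → place 1, Chao → place 2, Vera → place 3.
From clues 1–4: Isla → place 4, Divya → place 5.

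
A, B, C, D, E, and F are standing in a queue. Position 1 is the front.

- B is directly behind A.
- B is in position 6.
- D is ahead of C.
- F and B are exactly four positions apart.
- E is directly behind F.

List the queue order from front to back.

D, F, E, C, A, B

From clue 1: A is in {1,2,3,4,5}.
From clues 1–2: A → position 5, B → position 6.
From clues 1–3: C is in {2,3,4}.
From clues 1–4: F → position 2.
From clues 1–5: D → position 1, E → position 3, C → position 4.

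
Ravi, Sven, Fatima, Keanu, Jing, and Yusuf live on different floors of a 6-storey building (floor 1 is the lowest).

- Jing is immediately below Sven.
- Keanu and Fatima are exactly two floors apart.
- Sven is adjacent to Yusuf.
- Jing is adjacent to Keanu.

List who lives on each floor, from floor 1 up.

From clue 1: Sven is in {2,3,4,5,6}.
From clues 1–2: Sven is in {2,3,5,6}.
From clues 1–3: Ravi is in {2,5}.
From clues 1–4: Fatima → floor 1, Ravi → floor 2, Keanu → floor 3, Jing → floor 4, Sven → floor 5, Yusuf → floor 6.

Fatima, Ravi, Keanu, Jing, Sven, Yusuf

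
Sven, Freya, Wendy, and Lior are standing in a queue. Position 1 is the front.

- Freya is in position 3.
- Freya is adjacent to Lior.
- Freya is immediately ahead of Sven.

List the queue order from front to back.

From clue 1: Freya → position 3.
From clues 1–2: Lior is in {2,4}.
From clues 1–3: Wendy → position 1, Lior → position 2, Sven → position 4.

Wendy, Lior, Freya, Sven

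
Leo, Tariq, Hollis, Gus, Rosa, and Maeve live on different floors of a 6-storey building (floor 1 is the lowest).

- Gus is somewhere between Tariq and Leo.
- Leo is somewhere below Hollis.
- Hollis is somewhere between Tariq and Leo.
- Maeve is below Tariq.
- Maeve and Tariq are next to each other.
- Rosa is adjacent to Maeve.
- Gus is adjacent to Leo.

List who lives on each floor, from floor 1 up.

Leo, Gus, Hollis, Rosa, Maeve, Tariq

From clue 1: Gus is in {2,3,4,5}.
From clues 1–3: Leo is in {1,2,3}.
From clues 1–4: Tariq is in {5,6}.
From clues 1–5: Leo is in {1,2}.
From clues 1–6: Leo → floor 1, Rosa → floor 4, Maeve → floor 5, Tariq → floor 6.
From clues 1–7: Gus → floor 2, Hollis → floor 3.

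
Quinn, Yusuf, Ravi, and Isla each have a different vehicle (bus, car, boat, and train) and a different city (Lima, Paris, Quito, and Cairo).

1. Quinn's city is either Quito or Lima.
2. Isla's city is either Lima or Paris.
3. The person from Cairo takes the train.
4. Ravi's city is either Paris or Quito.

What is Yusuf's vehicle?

With clues 1–4, boat, bus, and car are impossible for Yusuf's vehicle.
That leaves train.

train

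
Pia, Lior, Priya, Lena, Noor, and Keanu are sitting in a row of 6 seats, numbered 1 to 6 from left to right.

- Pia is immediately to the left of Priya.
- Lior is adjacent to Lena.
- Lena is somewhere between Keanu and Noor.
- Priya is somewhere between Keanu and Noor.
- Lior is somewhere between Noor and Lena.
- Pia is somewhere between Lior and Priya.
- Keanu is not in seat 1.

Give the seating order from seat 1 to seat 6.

From clue 1: Pia is in {1,2,3,4,5}.
From clues 1–3: Pia is in {1,2,4,5}.
From clues 1–4: Pia is in {2,4}.
From clues 1–6: Pia → seat 4, Priya → seat 5.
From clues 1–7: Noor → seat 1, Lior → seat 2, Lena → seat 3, Keanu → seat 6.

Noor, Lior, Lena, Pia, Priya, Keanu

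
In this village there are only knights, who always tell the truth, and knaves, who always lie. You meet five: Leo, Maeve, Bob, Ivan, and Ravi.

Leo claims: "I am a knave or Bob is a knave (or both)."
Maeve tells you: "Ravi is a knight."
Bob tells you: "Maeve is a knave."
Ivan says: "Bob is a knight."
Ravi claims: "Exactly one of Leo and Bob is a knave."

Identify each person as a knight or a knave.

Consider Leo. Suppose Leo is a knave.
Then Leo's own statement would have to be false, but it can't be — contradiction.
So Leo is a knight.
Consider Maeve. Suppose Maeve is a knave.
Then no assignment of the remaining roles makes every statement match its speaker's type — contradiction.
So Maeve is a knight.
With that fixed, Bob's statement is false, so Bob is a knave.
With that fixed, Ivan's statement is false, so Ivan is a knave.
With that fixed, Ravi's statement is true, so Ravi is a knight.

Leo: knight, Maeve: knight, Bob: knave, Ivan: knave, Ravi: knight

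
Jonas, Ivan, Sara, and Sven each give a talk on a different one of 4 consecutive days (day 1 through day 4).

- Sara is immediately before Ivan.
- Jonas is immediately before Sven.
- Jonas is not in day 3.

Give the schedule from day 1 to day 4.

Jonas, Sven, Sara, Ivan

From clue 1: Ivan is in {2,3,4}.
From clues 1–2: Jonas is in {1,3}.
From clues 1–3: Jonas → day 1, Sven → day 2, Sara → day 3, Ivan → day 4.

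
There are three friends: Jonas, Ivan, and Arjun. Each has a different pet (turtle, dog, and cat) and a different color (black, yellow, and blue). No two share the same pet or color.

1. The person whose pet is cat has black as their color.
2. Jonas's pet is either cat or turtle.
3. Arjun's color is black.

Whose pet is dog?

With clues 1–2, Jonas is impossible for the one with pet dog.
With clues 1–3, Arjun is impossible for the one with pet dog.
That leaves Ivan.

Ivan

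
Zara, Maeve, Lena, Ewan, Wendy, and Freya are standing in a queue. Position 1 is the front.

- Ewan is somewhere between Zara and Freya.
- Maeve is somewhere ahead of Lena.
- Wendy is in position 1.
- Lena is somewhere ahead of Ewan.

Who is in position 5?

With clues 1–3, Wendy is ruled out for position 5.
With clues 1–4, Freya, Lena, Maeve, and Zara are ruled out for position 5.
So position 5 is Ewan.

Ewan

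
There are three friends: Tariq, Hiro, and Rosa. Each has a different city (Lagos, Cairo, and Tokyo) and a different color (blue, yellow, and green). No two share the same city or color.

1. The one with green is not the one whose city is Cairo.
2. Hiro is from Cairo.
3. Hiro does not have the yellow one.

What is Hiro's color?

With clues 1–2, green is impossible for Hiro's color.
With clues 1–3, yellow is impossible for Hiro's color.
That leaves blue.

blue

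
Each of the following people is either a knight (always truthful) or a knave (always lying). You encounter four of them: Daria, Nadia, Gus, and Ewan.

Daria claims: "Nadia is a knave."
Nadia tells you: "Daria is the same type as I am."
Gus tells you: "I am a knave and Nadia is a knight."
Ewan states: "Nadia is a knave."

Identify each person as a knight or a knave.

Daria: knight, Nadia: knave, Gus: knave, Ewan: knight

Consider Daria. Suppose Daria is a knave.
Then whichever role Nadia has, Nadia's statement has the wrong truth value — contradiction.
So Daria is a knight.
Consider Nadia. Suppose Nadia is a knight.
Then Daria's statement comes out false, contradicting Daria being a knight.
So Nadia is a knave.
With that fixed, Gus's statement is false, so Gus is a knave.
With that fixed, Ewan's statement is true, so Ewan is a knight.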